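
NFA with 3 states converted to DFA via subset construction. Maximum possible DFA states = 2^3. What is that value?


NFA has 3 states
Subset construction: each DFA state = subset of NFA states
Maximum subsets = 2^3
2^3 = 8

8


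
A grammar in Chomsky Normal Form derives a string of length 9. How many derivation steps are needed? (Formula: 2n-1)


Chomsky Normal Form derivation:
String length n = 9
Each step either:
  - Splits a nonterminal into two (n-1 such steps)
  - Converts a nonterminal to terminal (n such steps)
Total = (n-1) + n = 2n - 1
= 2(9) - 1
= 18 - 1
= 17

17


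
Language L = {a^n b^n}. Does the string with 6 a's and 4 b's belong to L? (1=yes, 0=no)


Language requires equal numbers of a's and b's
PDA pushes for each 'a', pops for each 'b'
Number of a's = 6
Number of b's = 4
6 != 4 -> Reject

0


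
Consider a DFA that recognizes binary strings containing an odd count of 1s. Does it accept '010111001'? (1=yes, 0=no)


DFA has 2 states: q_even (start, accept=no) and q_odd
Processing string '010111001' character by character:
  Position 0: read '0', 1-count=0 -> q_even (no change)
  Position 1: read '1', 1-count=1 -> q_odd
  Position 2: read '0', 1-count=1 -> q_odd (no change)
  Position 3: read '1', 1-count=2 -> q_even
  Position 4: read '1', 1-count=3 -> q_odd
  Position 5: read '1', 1-count=4 -> q_even
  Position 6: read '0', 1-count=4 -> q_even (no change)
  Position 7: read '0', 1-count=4 -> q_even (no change)
  Position 8: read '1', 1-count=5 -> q_odd
Final state: q_odd, total 1s = 5 (odd); the DFA requires an odd count -> accept

1


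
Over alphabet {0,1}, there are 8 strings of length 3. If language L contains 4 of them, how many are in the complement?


Alphabet: {0,1}
String length: 3
Total strings of length 3 = 2^3 = 8
Strings in L = 4
Complement = total - |L|
= 8 - 4
= 4

4


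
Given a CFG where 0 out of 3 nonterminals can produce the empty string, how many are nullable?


Nonterminals: {S, A, B}
A nonterminal is nullable if it can derive epsilon
Counting nullable nonterminals: 0
Total nullable = 0

0


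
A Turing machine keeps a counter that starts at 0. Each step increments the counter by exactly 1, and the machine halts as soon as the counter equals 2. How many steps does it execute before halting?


Counter starts at 0. Counting sequence:
  Step 1: counter = 1
  Step 2: counter = 2
Counter reached 2 -> halt
Total steps = 2

2


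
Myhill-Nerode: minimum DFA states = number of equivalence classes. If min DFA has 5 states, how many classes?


Myhill-Nerode theorem:
Number of equivalence classes = number of states in minimal DFA
Minimal DFA states = 5
Therefore equivalence classes = 5

5


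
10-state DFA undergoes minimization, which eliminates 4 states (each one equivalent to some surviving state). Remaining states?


Original DFA: 10 states
Redundant states removed: 4
Minimized states = original - removed
= 10 - 4
= 6

6


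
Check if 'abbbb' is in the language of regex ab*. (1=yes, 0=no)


Pattern: ab*
String: 'abbbb'
Pattern requires: exactly one 'a' followed by zero or more 'b's
First char is 'a' -> OK
Rest 'bbbb': all b's? Yes
Result: 1

1


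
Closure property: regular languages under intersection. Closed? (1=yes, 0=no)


Regular languages are closed under:
- Union (DFA product construction)
- Intersection (DFA product construction)
- Complement (swap accept/reject states)
- Concatenation (NFA construction)
- Kleene star (NFA construction)
intersection is in this list
Therefore: closed

1


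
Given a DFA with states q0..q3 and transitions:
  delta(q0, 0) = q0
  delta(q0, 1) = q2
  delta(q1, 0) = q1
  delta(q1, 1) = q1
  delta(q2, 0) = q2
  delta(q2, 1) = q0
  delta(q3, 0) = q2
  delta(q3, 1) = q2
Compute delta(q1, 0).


Looking up transition function:
delta(q1, 0) in the table
Row: q1, Column: 0
Result: q1

q1


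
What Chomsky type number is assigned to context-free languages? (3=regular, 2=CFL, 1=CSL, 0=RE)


Chomsky hierarchy levels:
  Type 3: Regular (DFA/NFA/regex)
  Type 2: Context-free (PDA)
  Type 1: Context-sensitive
  Type 0: Recursively enumerable (TM)
'context-free' corresponds to Type 2

2


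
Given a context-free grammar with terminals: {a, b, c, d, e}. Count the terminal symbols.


Terminal symbols: a, b, c, d, e
Counting each: a (#1), b (#2), c (#3), d (#4), e (#5)
Total = 5

5


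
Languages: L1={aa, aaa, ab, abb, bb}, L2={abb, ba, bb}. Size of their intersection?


L1 = {aa, aaa, ab, abb, bb}
L2 = {abb, ba, bb}
Checking each string in L1 against L2:
  'aa': in L2? No
  'aaa': in L2? No
  'ab': in L2? No
  'abb': in L2? Yes
  'bb': in L2? Yes
Intersection = {abb, bb}
|L1 ∩ L2| = 2

2


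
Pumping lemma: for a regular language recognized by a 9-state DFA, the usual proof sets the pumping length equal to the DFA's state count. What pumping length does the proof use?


Pumping lemma for regular languages (standard proof):
Take p = |Q|, the number of DFA states.
Any string of length >= |Q| passes through |Q|+1 states while reading its first |Q| symbols,
so by pigeonhole some state repeats, giving the loop that can be pumped.
Here |Q| = 9
Therefore the proof uses p = 9

9


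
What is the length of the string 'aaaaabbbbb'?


String: 'aaaaabbbbb'
Counting characters:
  'a' appears 5 time(s)
  'b' appears 5 time(s)
Total length = 5 + 5 = 10

10


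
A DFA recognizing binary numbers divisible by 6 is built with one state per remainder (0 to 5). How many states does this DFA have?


Divisibility by 6 is tracked via the remainder mod 6: 0, 1, ..., 5
The construction assigns one state to each remainder
Number of remainders = 6

6


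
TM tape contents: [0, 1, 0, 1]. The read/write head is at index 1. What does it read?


Tape: [0, 1, 0, 1]
Positions: 0 1 2 3
Values:    0 1 0 1
Head at position 1
tape[1] = 1

1


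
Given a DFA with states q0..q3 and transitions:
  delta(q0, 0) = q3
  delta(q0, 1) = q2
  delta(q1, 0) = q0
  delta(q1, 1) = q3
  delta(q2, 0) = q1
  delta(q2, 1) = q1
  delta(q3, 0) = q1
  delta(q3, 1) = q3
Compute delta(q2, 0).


Looking up transition function:
delta(q2, 0) in the table
Row: q2, Column: 0
Result: q1

q1


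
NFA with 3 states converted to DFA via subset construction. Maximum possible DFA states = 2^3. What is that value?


NFA has 3 states
Subset construction: each DFA state = subset of NFA states
Maximum subsets = 2^3
2^3 = 8

8


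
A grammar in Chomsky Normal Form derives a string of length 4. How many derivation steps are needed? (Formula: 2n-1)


Chomsky Normal Form derivation:
String length n = 4
Each step either:
  - Splits a nonterminal into two (n-1 such steps)
  - Converts a nonterminal to terminal (n such steps)
Total = (n-1) + n = 2n - 1
= 2(4) - 1
= 8 - 1
= 7

7


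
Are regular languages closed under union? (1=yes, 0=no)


Regular languages are closed under all standard operations:
- Union: Yes (product construction)
- Intersection: Yes (product construction)
- Complement: Yes (swap accept/reject)
- Concatenation: Yes (NFA construction)
Operation: union -> Closed

1


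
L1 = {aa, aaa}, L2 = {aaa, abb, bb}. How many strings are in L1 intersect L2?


L1 = {aa, aaa}
L2 = {aaa, abb, bb}
Checking each string in L1 against L2:
  'aa': in L2? No
  'aaa': in L2? Yes
Intersection = {aaa}
|L1 ∩ L2| = 1

1


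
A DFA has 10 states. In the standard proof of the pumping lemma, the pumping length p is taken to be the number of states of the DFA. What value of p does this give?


Pumping lemma for regular languages (standard proof):
Take p = |Q|, the number of DFA states.
Any string of length >= |Q| passes through |Q|+1 states while reading its first |Q| symbols,
so by pigeonhole some state repeats, giving the loop that can be pumped.
Here |Q| = 10
Therefore the proof uses p = 10

10


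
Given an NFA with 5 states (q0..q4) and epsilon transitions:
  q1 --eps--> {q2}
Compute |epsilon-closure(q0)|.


Starting from q0
Initialize closure = {q0}
q0 has no outgoing epsilon transitions -> nothing to add
Final closure: {q0}
Size = 1

1


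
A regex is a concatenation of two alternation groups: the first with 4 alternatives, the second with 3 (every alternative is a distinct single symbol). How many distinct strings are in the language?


First group: 4 alternatives
Second group: 3 alternatives
Concatenation: each choice from group 1 pairs with each from group 2
Total = 4 x 3 = 12

12


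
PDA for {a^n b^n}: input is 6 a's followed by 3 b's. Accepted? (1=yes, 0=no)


Language requires equal numbers of a's and b's
PDA pushes for each 'a', pops for each 'b'
Number of a's = 6
Number of b's = 3
6 != 3 -> Reject

0


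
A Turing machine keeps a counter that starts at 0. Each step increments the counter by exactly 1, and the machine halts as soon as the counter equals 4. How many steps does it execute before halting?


Counter starts at 0. Counting sequence:
  Step 1: counter = 1
  Step 2: counter = 2
  Step 3: counter = 3
  Step 4: counter = 4
Counter reached 4 -> halt
Total steps = 4

4


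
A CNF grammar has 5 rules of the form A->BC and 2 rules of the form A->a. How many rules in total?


CNF allows two rule forms:
  A -> BC (binary): 5 rules
  A -> a (terminal): 2 rules
Total = 5 + 2 = 7

7


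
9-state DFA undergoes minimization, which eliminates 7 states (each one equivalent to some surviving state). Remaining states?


Original DFA: 9 states
Redundant states removed: 7
Minimized states = original - removed
= 9 - 7
= 2

2


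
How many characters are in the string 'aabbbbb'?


String: 'aabbbbb'
Counting characters:
  'a' appears 2 time(s)
  'b' appears 5 time(s)
Total length = 2 + 5 = 7

7


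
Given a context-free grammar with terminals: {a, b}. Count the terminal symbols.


Terminal symbols: a, b
Counting each: a (#1), b (#2)
Total = 2

2


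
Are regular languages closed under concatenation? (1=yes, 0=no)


Regular languages are closed under:
- Union (DFA product construction)
- Intersection (DFA product construction)
- Complement (swap accept/reject states)
- Concatenation (NFA construction)
- Kleene star (NFA construction)
concatenation is in this list
Therefore: closed

1


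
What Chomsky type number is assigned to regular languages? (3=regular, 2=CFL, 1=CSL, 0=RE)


Chomsky hierarchy levels:
  Type 3: Regular (DFA/NFA/regex)
  Type 2: Context-free (PDA)
  Type 1: Context-sensitive
  Type 0: Recursively enumerable (TM)
'regular' corresponds to Type 3

3


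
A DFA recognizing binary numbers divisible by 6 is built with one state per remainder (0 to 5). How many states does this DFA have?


Divisibility by 6 is tracked via the remainder mod 6: 0, 1, ..., 5
The construction assigns one state to each remainder
Number of remainders = 6

6


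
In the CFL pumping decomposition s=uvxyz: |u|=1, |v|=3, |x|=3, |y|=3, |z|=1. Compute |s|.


|s| = |u| + |v| + |x| + |y| + |z|
= 1 + 3 + 3 + 3 + 1
= 4 + 3 + 4
= 7 + 4
= 11

11


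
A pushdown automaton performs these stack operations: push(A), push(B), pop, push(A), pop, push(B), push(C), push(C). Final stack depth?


Tracing stack operations:
  push(A) -> stack = [A], depth=1
  push(B) -> stack = [A,B], depth=2
  pop -> removed B, stack = [A], depth=1
  push(A) -> stack = [A,A], depth=2
  pop -> removed A, stack = [A], depth=1
  push(B) -> stack = [A,B], depth=2
  push(C) -> stack = [A,B,C], depth=3
  push(C) -> stack = [A,B,C,C], depth=4
Final depth = 4

4


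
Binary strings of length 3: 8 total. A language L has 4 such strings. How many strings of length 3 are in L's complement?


Alphabet: {0,1}
String length: 3
Total strings of length 3 = 2^3 = 8
Strings in L = 4
Complement = total - |L|
= 8 - 4
= 4

4


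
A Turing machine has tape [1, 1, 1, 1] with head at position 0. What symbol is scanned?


Tape: [1, 1, 1, 1]
Positions: 0 1 2 3
Values:    1 1 1 1
Head at position 0
tape[0] = 1

1


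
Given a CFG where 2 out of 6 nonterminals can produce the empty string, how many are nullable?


Nonterminals: {S, A, B, C, D, E}
A nonterminal is nullable if it can derive epsilon
Counting nullable nonterminals: 2
Total nullable = 2

2


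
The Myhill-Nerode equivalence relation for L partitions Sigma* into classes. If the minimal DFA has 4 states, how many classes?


Myhill-Nerode theorem:
Number of equivalence classes = number of states in minimal DFA
Minimal DFA states = 4
Therefore equivalence classes = 4

4


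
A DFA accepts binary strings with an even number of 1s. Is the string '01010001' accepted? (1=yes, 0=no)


DFA has 2 states: q_even (start, accept=yes) and q_odd
Processing string '01010001' character by character:
  Position 0: read '0', 1-count=0 -> q_even (no change)
  Position 1: read '1', 1-count=1 -> q_odd
  Position 2: read '0', 1-count=1 -> q_odd (no change)
  Position 3: read '1', 1-count=2 -> q_even
  Position 4: read '0', 1-count=2 -> q_even (no change)
  Position 5: read '0', 1-count=2 -> q_even (no change)
  Position 6: read '0', 1-count=2 -> q_even (no change)
  Position 7: read '1', 1-count=3 -> q_odd
Final state: q_odd, total 1s = 3 (odd); the DFA requires an even count -> reject

0


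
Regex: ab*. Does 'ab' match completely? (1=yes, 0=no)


Pattern: ab*
String: 'ab'
Pattern requires: exactly one 'a' followed by zero or more 'b's
First char is 'a' -> OK
Rest 'b': all b's? Yes
Result: 1

1


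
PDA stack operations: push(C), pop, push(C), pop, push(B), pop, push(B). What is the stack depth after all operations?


Tracing stack operations:
  push(C) -> stack = [C], depth=1
  pop -> removed C, stack = [], depth=0
  push(C) -> stack = [C], depth=1
  pop -> removed C, stack = [], depth=0
  push(B) -> stack = [B], depth=1
  pop -> removed B, stack = [], depth=0
  push(B) -> stack = [B], depth=1
Final depth = 1

1


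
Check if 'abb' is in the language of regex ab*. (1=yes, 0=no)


Pattern: ab*
String: 'abb'
Pattern requires: exactly one 'a' followed by zero or more 'b's
First char is 'a' -> OK
Rest 'bb': all b's? Yes
Result: 1

1


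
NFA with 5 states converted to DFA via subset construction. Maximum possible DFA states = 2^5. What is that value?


NFA has 5 states
Subset construction: each DFA state = subset of NFA states
Maximum subsets = 2^5
2^5 = 32

32


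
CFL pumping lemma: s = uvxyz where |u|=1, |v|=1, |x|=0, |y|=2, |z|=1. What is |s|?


|s| = |u| + |v| + |x| + |y| + |z|
= 1 + 1 + 0 + 2 + 1
= 2 + 0 + 3
= 2 + 3
= 5

5


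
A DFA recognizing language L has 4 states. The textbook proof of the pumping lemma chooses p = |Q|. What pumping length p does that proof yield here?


Pumping lemma for regular languages (standard proof):
Take p = |Q|, the number of DFA states.
Any string of length >= |Q| passes through |Q|+1 states while reading its first |Q| symbols,
so by pigeonhole some state repeats, giving the loop that can be pumped.
Here |Q| = 4
Therefore the proof uses p = 4

4


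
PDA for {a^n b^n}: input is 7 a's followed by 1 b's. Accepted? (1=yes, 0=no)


Language requires equal numbers of a's and b's
PDA pushes for each 'a', pops for each 'b'
Number of a's = 7
Number of b's = 1
7 != 1 -> Reject

0


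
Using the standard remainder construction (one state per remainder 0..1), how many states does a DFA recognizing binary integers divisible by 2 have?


Divisibility by 2 is tracked via the remainder mod 2: 0, 1, ..., 1
The construction assigns one state to each remainder
Number of remainders = 2

2


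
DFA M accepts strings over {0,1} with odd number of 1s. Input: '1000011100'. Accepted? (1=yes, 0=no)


DFA has 2 states: q_even (start, accept=no) and q_odd
Processing string '1000011100' character by character:
  Position 0: read '1', 1-count=1 -> q_odd
  Position 1: read '0', 1-count=1 -> q_odd (no change)
  Position 2: read '0', 1-count=1 -> q_odd (no change)
  Position 3: read '0', 1-count=1 -> q_odd (no change)
  Position 4: read '0', 1-count=1 -> q_odd (no change)
  Position 5: read '1', 1-count=2 -> q_even
  Position 6: read '1', 1-count=3 -> q_odd
  Position 7: read '1', 1-count=4 -> q_even
  Position 8: read '0', 1-count=4 -> q_even (no change)
  Position 9: read '0', 1-count=4 -> q_even (no change)
Final state: q_even, total 1s = 4 (even); the DFA requires an odd count -> reject

0


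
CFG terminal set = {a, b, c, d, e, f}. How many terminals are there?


Terminal symbols: a, b, c, d, e, f
Counting each: a (#1), b (#2), c (#3), d (#4), e (#5), f (#6)
Total = 6

6


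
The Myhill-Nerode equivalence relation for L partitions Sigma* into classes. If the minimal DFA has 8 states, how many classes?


Myhill-Nerode theorem:
Number of equivalence classes = number of states in minimal DFA
Minimal DFA states = 8
Therefore equivalence classes = 8

8


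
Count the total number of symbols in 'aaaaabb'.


String: 'aaaaabb'
Counting characters:
  'a' appears 5 time(s)
  'b' appears 2 time(s)
Total length = 5 + 2 = 7

7


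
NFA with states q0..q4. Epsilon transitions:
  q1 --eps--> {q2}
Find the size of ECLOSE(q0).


Starting from q0
Initialize closure = {q0}
q0 has no outgoing epsilon transitions -> nothing to add
Final closure: {q0}
Size = 1

1


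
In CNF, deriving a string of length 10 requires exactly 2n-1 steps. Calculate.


Chomsky Normal Form derivation:
String length n = 10
Each step either:
  - Splits a nonterminal into two (n-1 such steps)
  - Converts a nonterminal to terminal (n such steps)
Total = (n-1) + n = 2n - 1
= 2(10) - 1
= 20 - 1
= 19

19


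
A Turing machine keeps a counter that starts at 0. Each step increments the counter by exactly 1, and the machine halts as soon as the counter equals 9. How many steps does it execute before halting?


Counter starts at 0. Counting sequence:
  Step 1: counter = 1
  Step 2: counter = 2
  Step 3: counter = 3
  Step 4: counter = 4
  Step 5: counter = 5
  Step 6: counter = 6
  ...
  Step 9: counter = 9
Counter reached 9 -> halt
Total steps = 9

9


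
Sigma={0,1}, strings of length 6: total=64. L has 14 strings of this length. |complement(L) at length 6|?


Alphabet: {0,1}
String length: 6
Total strings of length 6 = 2^6 = 64
Strings in L = 14
Complement = total - |L|
= 64 - 14
= 50

50


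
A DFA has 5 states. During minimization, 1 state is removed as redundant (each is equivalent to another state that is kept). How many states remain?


Original DFA: 5 states
Redundant states removed: 1
Minimized states = original - removed
= 5 - 1
= 4

4


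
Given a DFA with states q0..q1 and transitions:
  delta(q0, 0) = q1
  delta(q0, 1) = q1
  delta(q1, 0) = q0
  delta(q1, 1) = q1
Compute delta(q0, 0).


Looking up transition function:
delta(q0, 0) in the table
Row: q0, Column: 0
Result: q1

q1


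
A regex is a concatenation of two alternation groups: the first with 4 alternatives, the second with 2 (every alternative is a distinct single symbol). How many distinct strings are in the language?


First group: 4 alternatives
Second group: 2 alternatives
Concatenation: each choice from group 1 pairs with each from group 2
Total = 4 x 2 = 8

8


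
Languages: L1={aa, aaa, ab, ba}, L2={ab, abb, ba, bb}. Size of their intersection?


L1 = {aa, aaa, ab, ba}
L2 = {ab, abb, ba, bb}
Checking each string in L1 against L2:
  'aa': in L2? No
  'aaa': in L2? No
  'ab': in L2? Yes
  'ba': in L2? Yes
Intersection = {ab, ba}
|L1 ∩ L2| = 2

2


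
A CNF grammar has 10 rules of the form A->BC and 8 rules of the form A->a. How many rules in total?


CNF allows two rule forms:
  A -> BC (binary): 10 rules
  A -> a (terminal): 8 rules
Total = 10 + 8 = 18

18


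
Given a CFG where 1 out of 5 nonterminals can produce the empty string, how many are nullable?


Nonterminals: {S, A, B, C, D}
A nonterminal is nullable if it can derive epsilon
Counting nullable nonterminals: 1
Total nullable = 1

1


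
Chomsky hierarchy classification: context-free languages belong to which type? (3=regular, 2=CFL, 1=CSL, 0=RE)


Chomsky hierarchy levels:
  Type 3: Regular (DFA/NFA/regex)
  Type 2: Context-free (PDA)
  Type 1: Context-sensitive
  Type 0: Recursively enumerable (TM)
'context-free' corresponds to Type 2

2


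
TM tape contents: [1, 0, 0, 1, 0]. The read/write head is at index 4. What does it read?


Tape: [1, 0, 0, 1, 0]
Positions: 0 1 2 3 4
Values:    1 0 0 1 0
Head at position 4
tape[4] = 0

0


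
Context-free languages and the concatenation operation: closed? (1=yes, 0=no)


CFL closure properties:
  Closed under: union, concatenation, Kleene star
  NOT closed under: intersection, complement
Operation 'concatenation' is in closed list -> Yes (closed)

1


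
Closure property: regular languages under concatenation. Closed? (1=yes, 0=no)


Regular languages are closed under:
- Union (DFA product construction)
- Intersection (DFA product construction)
- Complement (swap accept/reject states)
- Concatenation (NFA construction)
- Kleene star (NFA construction)
concatenation is in this list
Therefore: closed

1


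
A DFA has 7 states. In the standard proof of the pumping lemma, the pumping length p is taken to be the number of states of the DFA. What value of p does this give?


Pumping lemma for regular languages (standard proof):
Take p = |Q|, the number of DFA states.
Any string of length >= |Q| passes through |Q|+1 states while reading its first |Q| symbols,
so by pigeonhole some state repeats, giving the loop that can be pumped.
Here |Q| = 7
Therefore the proof uses p = 7

7


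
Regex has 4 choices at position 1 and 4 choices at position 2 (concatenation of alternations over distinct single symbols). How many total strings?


First group: 4 alternatives
Second group: 4 alternatives
Concatenation: each choice from group 1 pairs with each from group 2
Total = 4 x 4 = 16

16


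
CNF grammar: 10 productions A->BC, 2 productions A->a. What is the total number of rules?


CNF allows two rule forms:
  A -> BC (binary): 10 rules
  A -> a (terminal): 2 rules
Total = 10 + 2 = 12

12


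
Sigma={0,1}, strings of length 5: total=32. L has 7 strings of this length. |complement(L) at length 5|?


Alphabet: {0,1}
String length: 5
Total strings of length 5 = 2^5 = 32
Strings in L = 7
Complement = total - |L|
= 32 - 7
= 25

25


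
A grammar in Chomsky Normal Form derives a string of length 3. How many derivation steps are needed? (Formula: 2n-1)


Chomsky Normal Form derivation:
String length n = 3
Each step either:
  - Splits a nonterminal into two (n-1 such steps)
  - Converts a nonterminal to terminal (n such steps)
Total = (n-1) + n = 2n - 1
= 2(3) - 1
= 6 - 1
= 5

5


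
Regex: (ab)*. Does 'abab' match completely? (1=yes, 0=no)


Pattern: (ab)*
String: 'abab'
Pattern requires: zero or more repetitions of 'ab'
Pairs: ['ab', 'ab']
All pairs are 'ab'? Yes
Result: 1

1


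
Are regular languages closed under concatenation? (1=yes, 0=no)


Regular languages are closed under:
- Union (DFA product construction)
- Intersection (DFA product construction)
- Complement (swap accept/reject states)
- Concatenation (NFA construction)
- Kleene star (NFA construction)
concatenation is in this list
Therefore: closed

1


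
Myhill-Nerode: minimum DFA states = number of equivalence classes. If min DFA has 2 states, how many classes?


Myhill-Nerode theorem:
Number of equivalence classes = number of states in minimal DFA
Minimal DFA states = 2
Therefore equivalence classes = 2

2


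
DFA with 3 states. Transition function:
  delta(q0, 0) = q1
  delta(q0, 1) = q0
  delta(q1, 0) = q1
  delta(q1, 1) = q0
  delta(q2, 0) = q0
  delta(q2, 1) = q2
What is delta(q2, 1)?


Looking up transition function:
delta(q2, 1) in the table
Row: q2, Column: 1
Result: q2

q2


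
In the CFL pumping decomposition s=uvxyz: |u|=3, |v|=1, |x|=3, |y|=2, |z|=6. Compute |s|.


|s| = |u| + |v| + |x| + |y| + |z|
= 3 + 1 + 3 + 2 + 6
= 4 + 3 + 8
= 7 + 8
= 15

15


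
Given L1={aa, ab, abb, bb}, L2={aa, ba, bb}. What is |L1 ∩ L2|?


L1 = {aa, ab, abb, bb}
L2 = {aa, ba, bb}
Checking each string in L1 against L2:
  'aa': in L2? Yes
  'ab': in L2? No
  'abb': in L2? No
  'bb': in L2? Yes
Intersection = {aa, bb}
|L1 ∩ L2| = 2

2


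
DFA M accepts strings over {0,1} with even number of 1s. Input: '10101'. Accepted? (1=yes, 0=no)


DFA has 2 states: q_even (start, accept=yes) and q_odd
Processing string '10101' character by character:
  Position 0: read '1', 1-count=1 -> q_odd
  Position 1: read '0', 1-count=1 -> q_odd (no change)
  Position 2: read '1', 1-count=2 -> q_even
  Position 3: read '0', 1-count=2 -> q_even (no change)
  Position 4: read '1', 1-count=3 -> q_odd
Final state: q_odd, total 1s = 3 (odd); the DFA requires an even count -> reject

0


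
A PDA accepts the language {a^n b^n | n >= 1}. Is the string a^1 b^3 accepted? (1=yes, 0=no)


Language requires equal numbers of a's and b's
PDA pushes for each 'a', pops for each 'b'
Number of a's = 1
Number of b's = 3
1 != 3 -> Reject

0


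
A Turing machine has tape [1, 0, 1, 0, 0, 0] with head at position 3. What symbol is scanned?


Tape: [1, 0, 1, 0, 0, 0]
Positions: 0 1 2 3 4 5
Values:    1 0 1 0 0 0
Head at position 3
tape[3] = 0

0


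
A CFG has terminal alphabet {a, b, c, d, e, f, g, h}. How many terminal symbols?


Terminal symbols: a, b, c, d, e, f, g, h
Counting each: a (#1), b (#2), c (#3), d (#4), e (#5), f (#6), g (#7), h (#8)
Total = 8

8


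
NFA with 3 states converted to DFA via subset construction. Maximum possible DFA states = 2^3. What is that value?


NFA has 3 states
Subset construction: each DFA state = subset of NFA states
Maximum subsets = 2^3
2^3 = 8

8


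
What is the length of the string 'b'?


String: 'b'
Counting characters:
  'b' appears 1 time(s)
Total length = 0 + 1 = 1

1


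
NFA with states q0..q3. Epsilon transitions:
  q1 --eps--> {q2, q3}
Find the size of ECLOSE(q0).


Starting from q0
Initialize closure = {q0}
q0 has no outgoing epsilon transitions -> nothing to add
Final closure: {q0}
Size = 1

1


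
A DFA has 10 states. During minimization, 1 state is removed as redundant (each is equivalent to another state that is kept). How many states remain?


Original DFA: 10 states
Redundant states removed: 1
Minimized states = original - removed
= 10 - 1
= 9

9


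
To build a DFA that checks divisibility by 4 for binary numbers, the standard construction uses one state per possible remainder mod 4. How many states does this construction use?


Divisibility by 4 is tracked via the remainder mod 4: 0, 1, ..., 3
The construction assigns one state to each remainder
Number of remainders = 4

4


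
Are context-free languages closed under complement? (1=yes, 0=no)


CFL closure properties:
  Closed under: union, concatenation, Kleene star
  NOT closed under: intersection, complement
Operation 'complement' is in not-closed list -> No (not closed)

0


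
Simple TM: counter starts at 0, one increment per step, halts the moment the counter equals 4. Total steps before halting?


Counter starts at 0. Counting sequence:
  Step 1: counter = 1
  Step 2: counter = 2
  Step 3: counter = 3
  Step 4: counter = 4
Counter reached 4 -> halt
Total steps = 4

4


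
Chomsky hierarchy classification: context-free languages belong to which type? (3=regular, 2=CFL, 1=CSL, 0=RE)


Chomsky hierarchy levels:
  Type 3: Regular (DFA/NFA/regex)
  Type 2: Context-free (PDA)
  Type 1: Context-sensitive
  Type 0: Recursively enumerable (TM)
'context-free' corresponds to Type 2

2


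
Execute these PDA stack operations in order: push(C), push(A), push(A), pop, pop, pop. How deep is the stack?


Tracing stack operations:
  push(C) -> stack = [C], depth=1
  push(A) -> stack = [C,A], depth=2
  push(A) -> stack = [C,A,A], depth=3
  pop -> removed A, stack = [C,A], depth=2
  pop -> removed A, stack = [C], depth=1
  pop -> removed C, stack = [], depth=0
Final depth = 0

0


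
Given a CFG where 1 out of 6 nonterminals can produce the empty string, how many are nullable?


Nonterminals: {S, A, B, C, D, E}
A nonterminal is nullable if it can derive epsilon
Counting nullable nonterminals: 1
Total nullable = 1

1


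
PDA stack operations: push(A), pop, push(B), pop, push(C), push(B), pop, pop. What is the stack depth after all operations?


Tracing stack operations:
  push(A) -> stack = [A], depth=1
  pop -> removed A, stack = [], depth=0
  push(B) -> stack = [B], depth=1
  pop -> removed B, stack = [], depth=0
  push(C) -> stack = [C], depth=1
  push(B) -> stack = [C,B], depth=2
  pop -> removed B, stack = [C], depth=1
  pop -> removed C, stack = [], depth=0
Final depth = 0

0


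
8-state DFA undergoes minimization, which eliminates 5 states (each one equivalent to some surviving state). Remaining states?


Original DFA: 8 states
Redundant states removed: 5
Minimized states = original - removed
= 8 - 5
= 3

3


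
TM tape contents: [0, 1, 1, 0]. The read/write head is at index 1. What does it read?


Tape: [0, 1, 1, 0]
Positions: 0 1 2 3
Values:    0 1 1 0
Head at position 1
tape[1] = 1

1


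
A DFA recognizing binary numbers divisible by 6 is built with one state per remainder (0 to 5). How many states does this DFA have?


Divisibility by 6 is tracked via the remainder mod 6: 0, 1, ..., 5
The construction assigns one state to each remainder
Number of remainders = 6

6


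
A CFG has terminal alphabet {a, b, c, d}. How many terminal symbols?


Terminal symbols: a, b, c, d
Counting each: a (#1), b (#2), c (#3), d (#4)
Total = 4

4


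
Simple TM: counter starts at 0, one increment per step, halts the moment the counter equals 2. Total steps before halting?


Counter starts at 0. Counting sequence:
  Step 1: counter = 1
  Step 2: counter = 2
Counter reached 2 -> halt
Total steps = 2

2


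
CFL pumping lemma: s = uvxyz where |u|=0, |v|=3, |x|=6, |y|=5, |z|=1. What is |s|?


|s| = |u| + |v| + |x| + |y| + |z|
= 0 + 3 + 6 + 5 + 1
= 3 + 6 + 6
= 9 + 6
= 15

15


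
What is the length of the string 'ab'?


String: 'ab'
Counting characters:
  'a' appears 1 time(s)
  'b' appears 1 time(s)
Total length = 1 + 1 = 2

2


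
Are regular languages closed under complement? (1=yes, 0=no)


Regular languages are closed under:
- Union (DFA product construction)
- Intersection (DFA product construction)
- Complement (swap accept/reject states)
- Concatenation (NFA construction)
- Kleene star (NFA construction)
complement is in this list
Therefore: closed

1


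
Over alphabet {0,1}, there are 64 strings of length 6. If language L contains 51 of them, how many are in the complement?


Alphabet: {0,1}
String length: 6
Total strings of length 6 = 2^6 = 64
Strings in L = 51
Complement = total - |L|
= 64 - 51
= 13

13


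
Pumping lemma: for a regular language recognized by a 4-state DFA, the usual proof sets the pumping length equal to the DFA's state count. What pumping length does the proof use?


Pumping lemma for regular languages (standard proof):
Take p = |Q|, the number of DFA states.
Any string of length >= |Q| passes through |Q|+1 states while reading its first |Q| symbols,
so by pigeonhole some state repeats, giving the loop that can be pumped.
Here |Q| = 4
Therefore the proof uses p = 4

4


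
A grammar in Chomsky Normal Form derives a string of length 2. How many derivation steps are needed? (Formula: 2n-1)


Chomsky Normal Form derivation:
String length n = 2
Each step either:
  - Splits a nonterminal into two (n-1 such steps)
  - Converts a nonterminal to terminal (n such steps)
Total = (n-1) + n = 2n - 1
= 2(2) - 1
= 4 - 1
= 3

3


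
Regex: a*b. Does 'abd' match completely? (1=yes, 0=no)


Pattern: a*b
String: 'abd'
Pattern requires: zero or more 'a's followed by exactly one 'b'
Found 1 leading 'a's
Remaining: 'bd'
Remaining is not 'b' -> no match
Result: 0

0


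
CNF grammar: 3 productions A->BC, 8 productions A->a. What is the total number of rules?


CNF allows two rule forms:
  A -> BC (binary): 3 rules
  A -> a (terminal): 8 rules
Total = 3 + 8 = 11

11


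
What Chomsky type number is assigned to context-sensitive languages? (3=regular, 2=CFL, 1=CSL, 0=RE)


Chomsky hierarchy levels:
  Type 3: Regular (DFA/NFA/regex)
  Type 2: Context-free (PDA)
  Type 1: Context-sensitive
  Type 0: Recursively enumerable (TM)
'context-sensitive' corresponds to Type 1

1


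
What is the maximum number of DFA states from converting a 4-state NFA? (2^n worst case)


NFA has 4 states
Subset construction: each DFA state = subset of NFA states
Maximum subsets = 2^4
2^4 = 16

16


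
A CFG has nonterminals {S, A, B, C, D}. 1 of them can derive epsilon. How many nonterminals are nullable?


Nonterminals: {S, A, B, C, D}
A nonterminal is nullable if it can derive epsilon
Counting nullable nonterminals: 1
Total nullable = 1

1


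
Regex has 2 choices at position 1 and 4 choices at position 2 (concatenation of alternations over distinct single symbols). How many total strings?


First group: 2 alternatives
Second group: 4 alternatives
Concatenation: each choice from group 1 pairs with each from group 2
Total = 2 x 4 = 8

8


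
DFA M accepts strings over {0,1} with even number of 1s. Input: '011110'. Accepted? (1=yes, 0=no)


DFA has 2 states: q_even (start, accept=yes) and q_odd
Processing string '011110' character by character:
  Position 0: read '0', 1-count=0 -> q_even (no change)
  Position 1: read '1', 1-count=1 -> q_odd
  Position 2: read '1', 1-count=2 -> q_even
  Position 3: read '1', 1-count=3 -> q_odd
  Position 4: read '1', 1-count=4 -> q_even
  Position 5: read '0', 1-count=4 -> q_even (no change)
Final state: q_even, total 1s = 4 (even); the DFA requires an even count -> accept

1


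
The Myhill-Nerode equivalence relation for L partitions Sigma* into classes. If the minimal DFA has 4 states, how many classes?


Myhill-Nerode theorem:
Number of equivalence classes = number of states in minimal DFA
Minimal DFA states = 4
Therefore equivalence classes = 4

4


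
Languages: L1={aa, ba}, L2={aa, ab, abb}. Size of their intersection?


L1 = {aa, ba}
L2 = {aa, ab, abb}
Checking each string in L1 against L2:
  'aa': in L2? Yes
  'ba': in L2? No
Intersection = {aa}
|L1 ∩ L2| = 1

1


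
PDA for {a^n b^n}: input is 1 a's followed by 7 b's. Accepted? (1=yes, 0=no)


Language requires equal numbers of a's and b's
PDA pushes for each 'a', pops for each 'b'
Number of a's = 1
Number of b's = 7
1 != 7 -> Reject

0


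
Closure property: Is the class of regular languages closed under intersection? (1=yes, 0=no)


Regular languages are closed under all standard operations:
- Union: Yes (product construction)
- Intersection: Yes (product construction)
- Complement: Yes (swap accept/reject)
- Concatenation: Yes (NFA construction)
Operation: intersection -> Closed

1


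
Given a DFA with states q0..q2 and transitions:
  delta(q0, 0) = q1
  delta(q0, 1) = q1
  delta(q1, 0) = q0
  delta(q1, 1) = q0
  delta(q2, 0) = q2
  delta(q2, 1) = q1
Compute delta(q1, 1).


Looking up transition function:
delta(q1, 1) in the table
Row: q1, Column: 1
Result: q0

q0


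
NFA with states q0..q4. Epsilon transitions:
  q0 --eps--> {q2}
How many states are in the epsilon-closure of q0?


Starting from q0
Initialize closure = {q0}
Follow epsilon from q0 -> add q2
Final closure: {q0, q2}
Size = 2

2


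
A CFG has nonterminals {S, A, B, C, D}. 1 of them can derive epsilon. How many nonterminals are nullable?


Nonterminals: {S, A, B, C, D}
A nonterminal is nullable if it can derive epsilon
Counting nullable nonterminals: 1
Total nullable = 1

1


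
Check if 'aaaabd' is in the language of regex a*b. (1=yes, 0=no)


Pattern: a*b
String: 'aaaabd'
Pattern requires: zero or more 'a's followed by exactly one 'b'
Found 4 leading 'a's
Remaining: 'bd'
Remaining is not 'b' -> no match
Result: 0

0


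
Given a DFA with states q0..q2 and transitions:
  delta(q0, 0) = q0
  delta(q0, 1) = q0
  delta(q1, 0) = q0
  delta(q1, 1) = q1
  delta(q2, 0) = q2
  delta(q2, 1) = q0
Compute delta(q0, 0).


Looking up transition function:
delta(q0, 0) in the table
Row: q0, Column: 0
Result: q0

q0


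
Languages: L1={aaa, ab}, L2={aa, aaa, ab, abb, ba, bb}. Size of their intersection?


L1 = {aaa, ab}
L2 = {aa, aaa, ab, abb, ba, bb}
Checking each string in L1 against L2:
  'aaa': in L2? Yes
  'ab': in L2? Yes
Intersection = {aaa, ab}
|L1 ∩ L2| = 2

2


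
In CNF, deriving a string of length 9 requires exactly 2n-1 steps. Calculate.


Chomsky Normal Form derivation:
String length n = 9
Each step either:
  - Splits a nonterminal into two (n-1 such steps)
  - Converts a nonterminal to terminal (n such steps)
Total = (n-1) + n = 2n - 1
= 2(9) - 1
= 18 - 1
= 17

17


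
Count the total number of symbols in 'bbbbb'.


String: 'bbbbb'
Counting characters:
  'b' appears 5 time(s)
Total length = 0 + 5 = 5

5


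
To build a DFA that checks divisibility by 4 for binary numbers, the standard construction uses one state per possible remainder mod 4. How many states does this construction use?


Divisibility by 4 is tracked via the remainder mod 4: 0, 1, ..., 3
The construction assigns one state to each remainder
Number of remainders = 4

4


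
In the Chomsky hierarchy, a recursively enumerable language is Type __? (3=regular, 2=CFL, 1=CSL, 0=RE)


Chomsky hierarchy levels:
  Type 3: Regular (DFA/NFA/regex)
  Type 2: Context-free (PDA)
  Type 1: Context-sensitive
  Type 0: Recursively enumerable (TM)
'recursively enumerable' corresponds to Type 0

0


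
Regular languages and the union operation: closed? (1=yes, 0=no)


Regular languages are closed under all standard operations:
- Union: Yes (product construction)
- Intersection: Yes (product construction)
- Complement: Yes (swap accept/reject)
- Concatenation: Yes (NFA construction)
Operation: union -> Closed

1


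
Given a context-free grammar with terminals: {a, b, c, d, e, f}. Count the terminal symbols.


Terminal symbols: a, b, c, d, e, f
Counting each: a (#1), b (#2), c (#3), d (#4), e (#5), f (#6)
Total = 6

6


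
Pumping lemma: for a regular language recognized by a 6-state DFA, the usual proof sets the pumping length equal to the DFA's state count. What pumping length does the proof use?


Pumping lemma for regular languages (standard proof):
Take p = |Q|, the number of DFA states.
Any string of length >= |Q| passes through |Q|+1 states while reading its first |Q| symbols,
so by pigeonhole some state repeats, giving the loop that can be pumped.
Here |Q| = 6
Therefore the proof uses p = 6

6


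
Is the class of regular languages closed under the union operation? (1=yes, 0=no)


Regular languages are closed under:
- Union (DFA product construction)
- Intersection (DFA product construction)
- Complement (swap accept/reject states)
- Concatenation (NFA construction)
- Kleene star (NFA construction)
union is in this list
Therefore: closed

1


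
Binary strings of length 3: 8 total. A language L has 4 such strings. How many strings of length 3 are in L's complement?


Alphabet: {0,1}
String length: 3
Total strings of length 3 = 2^3 = 8
Strings in L = 4
Complement = total - |L|
= 8 - 4
= 4

4


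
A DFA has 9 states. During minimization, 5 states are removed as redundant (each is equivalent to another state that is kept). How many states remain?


Original DFA: 9 states
Redundant states removed: 5
Minimized states = original - removed
= 9 - 5
= 4

4


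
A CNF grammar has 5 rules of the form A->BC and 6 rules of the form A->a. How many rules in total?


CNF allows two rule forms:
  A -> BC (binary): 5 rules
  A -> a (terminal): 6 rules
Total = 5 + 6 = 11

11


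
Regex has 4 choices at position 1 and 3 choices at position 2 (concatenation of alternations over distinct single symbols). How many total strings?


First group: 4 alternatives
Second group: 3 alternatives
Concatenation: each choice from group 1 pairs with each from group 2
Total = 4 x 3 = 12

12
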